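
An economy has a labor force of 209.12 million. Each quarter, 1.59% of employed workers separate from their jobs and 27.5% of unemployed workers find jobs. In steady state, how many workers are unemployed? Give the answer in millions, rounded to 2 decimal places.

About 11.43 million are unemployed in steady state.

Steady-state unemployment rate u* = s/(s+f) = 1.59/(1.59+27.5) = 0.054658.
Unemployed = u* × labor force = 0.054658 × 209.12 ≈ 11.43 million.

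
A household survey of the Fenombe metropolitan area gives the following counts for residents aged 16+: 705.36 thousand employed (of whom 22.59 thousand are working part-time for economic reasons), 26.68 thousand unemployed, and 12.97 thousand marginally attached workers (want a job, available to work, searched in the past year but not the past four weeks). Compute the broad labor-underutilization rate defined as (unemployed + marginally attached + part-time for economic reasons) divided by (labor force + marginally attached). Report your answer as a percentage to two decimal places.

Labor force = 705.36 + 26.68 = 732.04 thousand.
Numerator = 26.68 + 12.97 + 22.59 = 62.24 thousand.
Denominator = 732.04 + 12.97 = 745.01 thousand.
Broad rate = 62.24 / 745.01 = 8.35%.

Broad underutilization rate ≈ 8.35%.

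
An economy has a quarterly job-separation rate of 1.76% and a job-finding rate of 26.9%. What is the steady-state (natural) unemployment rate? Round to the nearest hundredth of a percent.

At steady state the flows balance: s·E = f·U, so U/(E+U) = s/(s+f).
u* = 1.76 / (1.76 + 26.9) = 1.76 / 28.66 = 6.14%.

Steady-state unemployment rate ≈ 6.14%.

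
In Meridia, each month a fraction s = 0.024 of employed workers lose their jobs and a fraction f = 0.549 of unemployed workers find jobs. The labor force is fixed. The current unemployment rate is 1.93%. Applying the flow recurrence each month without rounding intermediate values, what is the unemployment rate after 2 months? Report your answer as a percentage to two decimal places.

Unemployment rate after two months ≈ 3.78%.

With a fixed labor force, u_{t+1} = u_t + s·(1−u_t) − f·u_t = u_t·(1−s−f) + s.
Here 1−s−f = 0.427 and s = 0.024.
u_1 = 0.019300 × 0.427 + 0.024 = 0.032241.
u_2 = 0.032241 × 0.427 + 0.024 = 0.037767.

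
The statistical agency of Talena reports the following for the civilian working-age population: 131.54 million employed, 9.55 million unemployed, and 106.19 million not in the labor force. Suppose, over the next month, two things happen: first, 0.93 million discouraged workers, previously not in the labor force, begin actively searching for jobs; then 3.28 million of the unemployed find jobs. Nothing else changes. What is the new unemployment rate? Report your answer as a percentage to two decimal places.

Initially, labor force = 131.54 + 9.55 = 141.09 million, so u = 9.55/141.09 = 6.77%.
After the first change, unemployed and labor force both rise by 0.93 → E = 131.54, U = 10.48, labor force = 142.02 million.
After the second change, unemployed falls and employed rises by 3.28; labor force unchanged → E = 134.82, U = 7.20, labor force = 142.02 million.
New unemployment rate = 7.20 / 142.02 = 5.07%.

New unemployment rate ≈ 5.07%.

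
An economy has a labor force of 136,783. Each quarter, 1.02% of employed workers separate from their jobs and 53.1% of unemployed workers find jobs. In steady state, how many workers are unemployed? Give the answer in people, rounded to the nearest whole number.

About 2,578 are unemployed in steady state.

Steady-state unemployment rate u* = s/(s+f) = 1.02/(1.02+53.1) = 0.018847.
Unemployed = u* × labor force = 0.018847 × 136,783 ≈ 2,578.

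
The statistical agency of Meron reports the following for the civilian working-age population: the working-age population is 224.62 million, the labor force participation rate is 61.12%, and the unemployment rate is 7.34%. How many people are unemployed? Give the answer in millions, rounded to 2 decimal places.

Labor force = 0.6112 × 224.62 = 137.29 million.
Unemployed = 0.0734 × 137.29 ≈ 10.08 million.

About 10.08 million are unemployed.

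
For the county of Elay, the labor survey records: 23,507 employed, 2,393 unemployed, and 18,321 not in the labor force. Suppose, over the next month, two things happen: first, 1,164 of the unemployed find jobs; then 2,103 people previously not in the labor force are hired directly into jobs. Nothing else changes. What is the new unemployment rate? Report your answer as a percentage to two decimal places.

New unemployment rate ≈ 4.39%.

Initially, labor force = 23,507 + 2,393 = 25,900, so u = 2,393/25,900 = 9.24%.
After the first change, unemployed falls and employed rises by 1,164; labor force unchanged → E = 24,671, U = 1,229, labor force = 25,900.
After the second change, employed and labor force both rise by 2,103; unemployed unchanged → E = 26,774, U = 1,229, labor force = 28,003.
New unemployment rate = 1,229 / 28,003 = 4.39%.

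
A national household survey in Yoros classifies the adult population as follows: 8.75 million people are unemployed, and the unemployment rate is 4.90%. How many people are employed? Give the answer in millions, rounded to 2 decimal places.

Labor force = U / u = 8.75 / 0.0490 ≈ 178.57 million.
Employed = labor force − unemployed = 178.57 − 8.75 = 169.82 million.

About 169.82 million are employed.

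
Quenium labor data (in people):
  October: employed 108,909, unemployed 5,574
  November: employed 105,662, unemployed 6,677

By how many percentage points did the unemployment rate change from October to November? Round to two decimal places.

The unemployment rate changed by +1.07 percentage points.

October: labor force = 108,909 + 5,574 = 114,483; u = 5,574/114,483 = 4.87%.
November: labor force = 105,662 + 6,677 = 112,339; u = 6,677/112,339 = 5.94%.
Change = 5.94% − 4.87% = +1.07 pp.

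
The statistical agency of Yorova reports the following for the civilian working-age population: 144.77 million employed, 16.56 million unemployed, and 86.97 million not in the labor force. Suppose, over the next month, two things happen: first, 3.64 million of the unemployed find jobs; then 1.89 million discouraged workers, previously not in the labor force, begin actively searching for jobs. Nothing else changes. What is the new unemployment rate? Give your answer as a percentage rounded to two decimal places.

New unemployment rate ≈ 9.07%.

Initially, labor force = 144.77 + 16.56 = 161.33 million, so u = 16.56/161.33 = 10.26%.
After the first change, unemployed falls and employed rises by 3.64; labor force unchanged → E = 148.41, U = 12.92, labor force = 161.33 million.
After the second change, unemployed and labor force both rise by 1.89 → E = 148.41, U = 14.81, labor force = 163.22 million.
New unemployment rate = 14.81 / 163.22 = 9.07%.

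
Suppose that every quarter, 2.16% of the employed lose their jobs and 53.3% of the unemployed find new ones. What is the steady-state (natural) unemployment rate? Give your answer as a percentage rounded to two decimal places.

Steady-state unemployment rate ≈ 3.89%.

At steady state the flows balance: s·E = f·U, so U/(E+U) = s/(s+f).
u* = 2.16 / (2.16 + 53.3) = 2.16 / 55.46 = 3.89%.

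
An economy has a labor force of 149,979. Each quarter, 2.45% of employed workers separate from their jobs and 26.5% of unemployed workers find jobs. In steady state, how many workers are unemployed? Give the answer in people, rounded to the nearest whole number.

Steady-state unemployment rate u* = s/(s+f) = 2.45/(2.45+26.5) = 0.084629.
Unemployed = u* × labor force = 0.084629 × 149,979 ≈ 12,693.

About 12,693 are unemployed in steady state.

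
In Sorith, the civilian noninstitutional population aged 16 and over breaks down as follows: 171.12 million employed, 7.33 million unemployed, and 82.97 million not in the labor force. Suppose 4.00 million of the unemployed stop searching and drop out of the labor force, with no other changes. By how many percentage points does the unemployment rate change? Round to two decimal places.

Initially, labor force = 171.12 + 7.33 = 178.45 million, so u = 7.33/178.45 = 4.11%.
After the change, unemployed and labor force both fall by 4.00 → E = 171.12, U = 3.33, labor force = 174.45 million.
New unemployment rate = 3.33 / 174.45 = 1.91%.
Change = 1.91% − 4.11% = −2.20 percentage points.

The unemployment rate changes by −2.20 percentage points.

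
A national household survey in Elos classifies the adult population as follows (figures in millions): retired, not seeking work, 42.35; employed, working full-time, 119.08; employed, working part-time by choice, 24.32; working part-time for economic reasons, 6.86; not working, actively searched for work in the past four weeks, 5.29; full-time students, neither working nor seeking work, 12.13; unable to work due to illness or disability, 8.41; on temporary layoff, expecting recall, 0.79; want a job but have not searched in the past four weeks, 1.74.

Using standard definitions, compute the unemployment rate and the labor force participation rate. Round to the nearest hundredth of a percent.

Unemployment rate ≈ 3.89%; labor force participation rate ≈ 70.75%.

Employed = 119.08 + 24.32 + 6.86 = 150.26 million (anyone who worked, including part-time for economic reasons, counts as employed).
Unemployed = 5.29 + 0.79 = 6.08 million (jobless and actively searching, or on temporary layoff).
Labor force = 150.26 + 6.08 = 156.34 million.
Not in labor force = 42.35 + 12.13 + 8.41 + 1.74 = 64.63 million (those not working and not actively searching are outside the labor force — including those who want a job but have given up searching).
Civilian working-age population = 156.34 + 64.63 = 220.97 million.
Unemployment rate = 6.08 / 156.34 = 3.89%.
Labor force participation rate = 156.34 / 220.97 = 70.75%.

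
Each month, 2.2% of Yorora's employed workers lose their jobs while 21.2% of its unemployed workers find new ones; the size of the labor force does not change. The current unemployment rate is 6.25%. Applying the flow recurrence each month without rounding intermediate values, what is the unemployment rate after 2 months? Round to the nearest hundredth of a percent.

With a fixed labor force, u_{t+1} = u_t + s·(1−u_t) − f·u_t = u_t·(1−s−f) + s.
Here 1−s−f = 0.766 and s = 0.022.
u_1 = 0.062500 × 0.766 + 0.022 = 0.069875.
u_2 = 0.069875 × 0.766 + 0.022 = 0.075524.

Unemployment rate after two months ≈ 7.55%.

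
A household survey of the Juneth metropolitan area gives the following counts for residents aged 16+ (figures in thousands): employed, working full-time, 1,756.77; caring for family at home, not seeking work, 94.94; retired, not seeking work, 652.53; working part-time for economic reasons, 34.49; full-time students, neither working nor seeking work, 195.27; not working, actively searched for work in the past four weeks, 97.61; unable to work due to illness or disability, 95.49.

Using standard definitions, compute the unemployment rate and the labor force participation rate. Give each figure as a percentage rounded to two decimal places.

Employed = 1,756.77 + 34.49 = 1,791.26 thousand (anyone who worked, including part-time for economic reasons, counts as employed).
Unemployed = 97.61 thousand.
Labor force = 1,791.26 + 97.61 = 1,888.87 thousand.
Not in labor force = 94.94 + 652.53 + 195.27 + 95.49 = 1,038.23 thousand (those not working and not actively searching are outside the labor force).
Civilian working-age population = 1,888.87 + 1,038.23 = 2,927.10 thousand.
Unemployment rate = 97.61 / 1,888.87 = 5.17%.
Labor force participation rate = 1,888.87 / 2,927.10 = 64.53%.

Unemployment rate ≈ 5.17%; labor force participation rate ≈ 64.53%.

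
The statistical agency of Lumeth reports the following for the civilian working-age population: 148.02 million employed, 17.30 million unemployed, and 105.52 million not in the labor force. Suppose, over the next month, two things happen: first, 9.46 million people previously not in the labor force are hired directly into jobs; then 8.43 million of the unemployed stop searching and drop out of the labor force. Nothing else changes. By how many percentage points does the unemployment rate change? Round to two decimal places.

Initially, labor force = 148.02 + 17.30 = 165.32 million, so u = 17.30/165.32 = 10.46%.
After the first change, employed and labor force both rise by 9.46; unemployed unchanged → E = 157.48, U = 17.30, labor force = 174.78 million.
After the second change, unemployed and labor force both fall by 8.43 → E = 157.48, U = 8.87, labor force = 166.35 million.
New unemployment rate = 8.87 / 166.35 = 5.33%.
Change = 5.33% − 10.46% = −5.13 percentage points.

The unemployment rate changes by −5.13 percentage points.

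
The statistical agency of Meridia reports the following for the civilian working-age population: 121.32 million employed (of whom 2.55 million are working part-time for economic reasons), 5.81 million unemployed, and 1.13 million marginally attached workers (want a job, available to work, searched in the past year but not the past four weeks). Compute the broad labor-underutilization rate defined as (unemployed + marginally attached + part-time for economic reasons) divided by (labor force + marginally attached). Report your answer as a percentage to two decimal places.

Broad underutilization rate ≈ 7.40%.

Labor force = 121.32 + 5.81 = 127.13 million.
Numerator = 5.81 + 1.13 + 2.55 = 9.49 million.
Denominator = 127.13 + 1.13 = 128.26 million.
Broad rate = 9.49 / 128.26 = 7.40%.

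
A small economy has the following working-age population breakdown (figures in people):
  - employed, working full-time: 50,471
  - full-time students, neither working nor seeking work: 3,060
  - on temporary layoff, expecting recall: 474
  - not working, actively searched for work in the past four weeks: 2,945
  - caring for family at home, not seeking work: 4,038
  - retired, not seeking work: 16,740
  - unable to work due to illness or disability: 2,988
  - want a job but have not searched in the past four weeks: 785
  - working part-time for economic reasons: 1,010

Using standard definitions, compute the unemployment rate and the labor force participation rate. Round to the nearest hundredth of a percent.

Employed = 50,471 + 1,010 = 51,481 (anyone who worked, including part-time for economic reasons, counts as employed).
Unemployed = 474 + 2,945 = 3,419 (jobless and actively searching, or on temporary layoff).
Labor force = 51,481 + 3,419 = 54,900.
Not in labor force = 3,060 + 4,038 + 16,740 + 2,988 + 785 = 27,611 (those not working and not actively searching are outside the labor force — including those who want a job but have given up searching).
Civilian working-age population = 54,900 + 27,611 = 82,511.
Unemployment rate = 3,419 / 54,900 = 6.23%.
Labor force participation rate = 54,900 / 82,511 = 66.54%.

Unemployment rate ≈ 6.23%; labor force participation rate ≈ 66.54%.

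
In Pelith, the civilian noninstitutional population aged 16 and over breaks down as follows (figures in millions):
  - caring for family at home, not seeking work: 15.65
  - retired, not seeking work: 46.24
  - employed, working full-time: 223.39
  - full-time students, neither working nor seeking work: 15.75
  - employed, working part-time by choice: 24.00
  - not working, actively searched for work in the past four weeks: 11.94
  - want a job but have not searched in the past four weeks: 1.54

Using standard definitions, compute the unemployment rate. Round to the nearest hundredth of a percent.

Unemployment rate ≈ 4.60%.

Employed = 223.39 + 24.00 = 247.39 million.
Unemployed = 11.94 million.
Labor force = 247.39 + 11.94 = 259.33 million.
Unemployment rate = 11.94 / 259.33 = 4.60%.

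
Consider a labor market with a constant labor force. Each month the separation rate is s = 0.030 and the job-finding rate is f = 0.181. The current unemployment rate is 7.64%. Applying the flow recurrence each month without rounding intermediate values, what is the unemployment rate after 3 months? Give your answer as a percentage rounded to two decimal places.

Unemployment rate after three months ≈ 10.99%.

With a fixed labor force, u_{t+1} = u_t + s·(1−u_t) − f·u_t = u_t·(1−s−f) + s.
Here 1−s−f = 0.789 and s = 0.030.
u_1 = 0.076400 × 0.789 + 0.030 = 0.090280.
u_2 = 0.090280 × 0.789 + 0.030 = 0.101231.
u_3 = 0.101231 × 0.789 + 0.030 = 0.109871.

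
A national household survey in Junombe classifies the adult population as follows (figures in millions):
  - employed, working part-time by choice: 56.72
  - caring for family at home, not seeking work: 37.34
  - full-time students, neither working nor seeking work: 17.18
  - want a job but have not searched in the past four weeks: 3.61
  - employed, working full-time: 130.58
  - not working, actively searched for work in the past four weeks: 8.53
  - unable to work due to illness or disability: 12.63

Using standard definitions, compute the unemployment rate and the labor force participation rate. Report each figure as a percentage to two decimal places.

Unemployment rate ≈ 4.36%; labor force participation rate ≈ 73.46%.

Employed = 56.72 + 130.58 = 187.30 million.
Unemployed = 8.53 million.
Labor force = 187.30 + 8.53 = 195.83 million.
Not in labor force = 37.34 + 17.18 + 3.61 + 12.63 = 70.76 million (those not working and not actively searching are outside the labor force — including those who want a job but have given up searching).
Civilian working-age population = 195.83 + 70.76 = 266.59 million.
Unemployment rate = 8.53 / 195.83 = 4.36%.
Labor force participation rate = 195.83 / 266.59 = 73.46%.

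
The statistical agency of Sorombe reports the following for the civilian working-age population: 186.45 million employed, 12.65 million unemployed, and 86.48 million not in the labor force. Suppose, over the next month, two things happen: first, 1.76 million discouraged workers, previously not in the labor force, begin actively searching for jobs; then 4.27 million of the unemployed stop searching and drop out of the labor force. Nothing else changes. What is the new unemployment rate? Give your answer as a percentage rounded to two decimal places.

New unemployment rate ≈ 5.16%.

Initially, labor force = 186.45 + 12.65 = 199.10 million, so u = 12.65/199.10 = 6.35%.
After the first change, unemployed and labor force both rise by 1.76 → E = 186.45, U = 14.41, labor force = 200.86 million.
After the second change, unemployed and labor force both fall by 4.27 → E = 186.45, U = 10.14, labor force = 196.59 million.
New unemployment rate = 10.14 / 196.59 = 5.16%.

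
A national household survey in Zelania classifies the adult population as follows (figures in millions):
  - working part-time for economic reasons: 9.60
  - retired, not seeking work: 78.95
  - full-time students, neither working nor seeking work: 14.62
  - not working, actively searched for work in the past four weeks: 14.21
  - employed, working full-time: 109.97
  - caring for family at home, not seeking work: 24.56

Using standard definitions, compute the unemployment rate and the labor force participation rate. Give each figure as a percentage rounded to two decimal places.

Employed = 9.60 + 109.97 = 119.57 million (anyone who worked, including part-time for economic reasons, counts as employed).
Unemployed = 14.21 million.
Labor force = 119.57 + 14.21 = 133.78 million.
Not in labor force = 78.95 + 14.62 + 24.56 = 118.13 million (those not working and not actively searching are outside the labor force).
Civilian working-age population = 133.78 + 118.13 = 251.91 million.
Unemployment rate = 14.21 / 133.78 = 10.62%.
Labor force participation rate = 133.78 / 251.91 = 53.11%.

Unemployment rate ≈ 10.62%; labor force participation rate ≈ 53.11%.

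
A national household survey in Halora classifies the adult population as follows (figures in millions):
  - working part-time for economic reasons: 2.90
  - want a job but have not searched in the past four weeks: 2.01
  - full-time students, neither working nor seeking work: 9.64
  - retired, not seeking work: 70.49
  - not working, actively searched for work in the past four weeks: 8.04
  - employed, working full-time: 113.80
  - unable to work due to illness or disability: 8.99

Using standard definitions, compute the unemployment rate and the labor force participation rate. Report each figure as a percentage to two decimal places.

Employed = 2.90 + 113.80 = 116.70 million (anyone who worked, including part-time for economic reasons, counts as employed).
Unemployed = 8.04 million.
Labor force = 116.70 + 8.04 = 124.74 million.
Not in labor force = 2.01 + 9.64 + 70.49 + 8.99 = 91.13 million (those not working and not actively searching are outside the labor force — including those who want a job but have given up searching).
Civilian working-age population = 124.74 + 91.13 = 215.87 million.
Unemployment rate = 8.04 / 124.74 = 6.45%.
Labor force participation rate = 124.74 / 215.87 = 57.78%.

Unemployment rate ≈ 6.45%; labor force participation rate ≈ 57.78%.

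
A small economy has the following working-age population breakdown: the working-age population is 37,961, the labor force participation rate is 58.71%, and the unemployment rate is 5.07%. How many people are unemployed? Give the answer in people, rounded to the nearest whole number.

Labor force = 0.5871 × 37,961 = 22,287.
Unemployed = 0.0507 × 22,287 ≈ 1,130.

About 1,130 are unemployed.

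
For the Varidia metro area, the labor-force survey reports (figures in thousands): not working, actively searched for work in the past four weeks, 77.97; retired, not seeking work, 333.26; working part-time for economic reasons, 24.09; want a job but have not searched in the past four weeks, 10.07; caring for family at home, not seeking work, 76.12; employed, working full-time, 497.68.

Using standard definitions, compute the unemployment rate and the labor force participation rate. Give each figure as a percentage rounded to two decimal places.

Unemployment rate ≈ 13.00%; labor force participation rate ≈ 58.84%.

Employed = 24.09 + 497.68 = 521.77 thousand (anyone who worked, including part-time for economic reasons, counts as employed).
Unemployed = 77.97 thousand.
Labor force = 521.77 + 77.97 = 599.74 thousand.
Not in labor force = 333.26 + 10.07 + 76.12 = 419.45 thousand (those not working and not actively searching are outside the labor force — including those who want a job but have given up searching).
Civilian working-age population = 599.74 + 419.45 = 1,019.19 thousand.
Unemployment rate = 77.97 / 599.74 = 13.00%.
Labor force participation rate = 599.74 / 1,019.19 = 58.84%.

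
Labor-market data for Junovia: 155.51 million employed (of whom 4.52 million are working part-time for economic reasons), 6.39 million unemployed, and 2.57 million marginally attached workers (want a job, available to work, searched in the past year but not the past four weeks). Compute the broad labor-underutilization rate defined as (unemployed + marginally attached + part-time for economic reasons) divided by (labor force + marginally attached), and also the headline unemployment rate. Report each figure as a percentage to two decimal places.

Broad underutilization rate ≈ 8.20%; headline unemployment rate ≈ 3.95%.

Labor force = 155.51 + 6.39 = 161.90 million.
Numerator = 6.39 + 2.57 + 4.52 = 13.48 million.
Denominator = 161.90 + 2.57 = 164.47 million.
Broad rate = 13.48 / 164.47 = 8.20%.
Headline unemployment rate = 6.39 / 161.90 = 3.95%.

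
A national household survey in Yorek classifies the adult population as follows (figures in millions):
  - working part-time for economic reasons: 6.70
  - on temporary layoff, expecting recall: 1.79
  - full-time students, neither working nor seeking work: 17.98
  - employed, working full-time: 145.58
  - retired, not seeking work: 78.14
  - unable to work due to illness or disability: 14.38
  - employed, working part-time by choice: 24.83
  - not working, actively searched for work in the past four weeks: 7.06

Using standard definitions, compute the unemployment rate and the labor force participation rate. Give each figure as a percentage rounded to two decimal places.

Employed = 6.70 + 145.58 + 24.83 = 177.11 million (anyone who worked, including part-time for economic reasons, counts as employed).
Unemployed = 1.79 + 7.06 = 8.85 million (jobless and actively searching, or on temporary layoff).
Labor force = 177.11 + 8.85 = 185.96 million.
Not in labor force = 17.98 + 78.14 + 14.38 = 110.50 million (those not working and not actively searching are outside the labor force).
Civilian working-age population = 185.96 + 110.50 = 296.46 million.
Unemployment rate = 8.85 / 185.96 = 4.76%.
Labor force participation rate = 185.96 / 296.46 = 62.73%.

Unemployment rate ≈ 4.76%; labor force participation rate ≈ 62.73%.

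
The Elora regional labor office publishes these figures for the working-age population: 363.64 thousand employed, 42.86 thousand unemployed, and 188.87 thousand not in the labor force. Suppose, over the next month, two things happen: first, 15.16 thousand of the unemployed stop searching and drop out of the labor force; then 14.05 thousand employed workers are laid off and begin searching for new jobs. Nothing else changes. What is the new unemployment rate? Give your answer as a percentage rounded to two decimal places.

Initially, labor force = 363.64 + 42.86 = 406.50 thousand, so u = 42.86/406.50 = 10.54%.
After the first change, unemployed and labor force both fall by 15.16 → E = 363.64, U = 27.70, labor force = 391.34 thousand.
After the second change, employed falls and unemployed rises by 14.05; labor force unchanged → E = 349.59, U = 41.75, labor force = 391.34 thousand.
New unemployment rate = 41.75 / 391.34 = 10.67%.

New unemployment rate ≈ 10.67%.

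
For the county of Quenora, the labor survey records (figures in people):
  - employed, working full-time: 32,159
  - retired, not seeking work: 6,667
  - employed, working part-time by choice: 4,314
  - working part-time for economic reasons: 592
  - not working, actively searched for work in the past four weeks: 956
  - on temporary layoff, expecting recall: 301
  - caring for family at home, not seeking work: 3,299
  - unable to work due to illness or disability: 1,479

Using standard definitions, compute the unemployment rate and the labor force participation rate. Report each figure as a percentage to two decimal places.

Employed = 32,159 + 4,314 + 592 = 37,065 (anyone who worked, including part-time for economic reasons, counts as employed).
Unemployed = 956 + 301 = 1,257 (jobless and actively searching, or on temporary layoff).
Labor force = 37,065 + 1,257 = 38,322.
Not in labor force = 6,667 + 3,299 + 1,479 = 11,445 (those not working and not actively searching are outside the labor force).
Civilian working-age population = 38,322 + 11,445 = 49,767.
Unemployment rate = 1,257 / 38,322 = 3.28%.
Labor force participation rate = 38,322 / 49,767 = 77.00%.

Unemployment rate ≈ 3.28%; labor force participation rate ≈ 77.00%.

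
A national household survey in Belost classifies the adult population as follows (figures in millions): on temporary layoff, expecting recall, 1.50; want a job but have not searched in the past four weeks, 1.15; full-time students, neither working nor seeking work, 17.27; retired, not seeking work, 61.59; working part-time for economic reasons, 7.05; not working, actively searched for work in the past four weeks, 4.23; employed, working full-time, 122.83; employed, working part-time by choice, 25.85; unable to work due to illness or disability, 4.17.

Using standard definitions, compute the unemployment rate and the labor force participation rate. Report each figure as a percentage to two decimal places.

Unemployment rate ≈ 3.55%; labor force participation rate ≈ 65.73%.

Employed = 7.05 + 122.83 + 25.85 = 155.73 million (anyone who worked, including part-time for economic reasons, counts as employed).
Unemployed = 1.50 + 4.23 = 5.73 million (jobless and actively searching, or on temporary layoff).
Labor force = 155.73 + 5.73 = 161.46 million.
Not in labor force = 1.15 + 17.27 + 61.59 + 4.17 = 84.18 million (those not working and not actively searching are outside the labor force — including those who want a job but have given up searching).
Civilian working-age population = 161.46 + 84.18 = 245.64 million.
Unemployment rate = 5.73 / 161.46 = 3.55%.
Labor force participation rate = 161.46 / 245.64 = 65.73%.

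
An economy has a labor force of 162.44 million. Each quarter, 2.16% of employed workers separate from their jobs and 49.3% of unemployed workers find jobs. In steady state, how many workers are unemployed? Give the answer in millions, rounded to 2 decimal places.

About 6.82 million are unemployed in steady state.

Steady-state unemployment rate u* = s/(s+f) = 2.16/(2.16+49.3) = 0.041974.
Unemployed = u* × labor force = 0.041974 × 162.44 ≈ 6.82 million.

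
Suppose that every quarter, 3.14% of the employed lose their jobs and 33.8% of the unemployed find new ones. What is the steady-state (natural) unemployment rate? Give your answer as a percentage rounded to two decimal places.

Steady-state unemployment rate ≈ 8.50%.

At steady state the flows balance: s·E = f·U, so U/(E+U) = s/(s+f).
u* = 3.14 / (3.14 + 33.8) = 3.14 / 36.94 = 8.50%.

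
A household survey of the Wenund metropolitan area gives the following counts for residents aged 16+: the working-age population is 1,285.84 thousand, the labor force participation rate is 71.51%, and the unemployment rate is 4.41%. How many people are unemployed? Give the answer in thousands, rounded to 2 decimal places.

About 40.55 thousand are unemployed.

Labor force = 0.7151 × 1,285.84 = 919.50 thousand.
Unemployed = 0.0441 × 919.50 ≈ 40.55 thousand.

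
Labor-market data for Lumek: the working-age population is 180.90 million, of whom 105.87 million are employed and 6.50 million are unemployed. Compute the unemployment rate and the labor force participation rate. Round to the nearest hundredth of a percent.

Unemployment rate ≈ 5.78%; labor force participation rate ≈ 62.12%.

Labor force = employed + unemployed = 105.87 + 6.50 = 112.37 million.
Unemployment rate = 6.50 / 112.37 = 5.78%.
Labor force participation rate = 112.37 / 180.90 = 62.12%.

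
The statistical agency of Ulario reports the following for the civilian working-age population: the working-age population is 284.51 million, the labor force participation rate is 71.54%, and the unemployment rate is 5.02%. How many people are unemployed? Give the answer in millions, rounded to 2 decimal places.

About 10.22 million are unemployed.

Labor force = 0.7154 × 284.51 = 203.54 million.
Unemployed = 0.0502 × 203.54 ≈ 10.22 million.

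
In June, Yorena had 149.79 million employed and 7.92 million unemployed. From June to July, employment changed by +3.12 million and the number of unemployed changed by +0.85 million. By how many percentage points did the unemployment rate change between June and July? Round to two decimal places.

June: labor force = 149.79 + 7.92 = 157.71; u = 7.92/157.71 = 5.02%.
July: labor force = 152.91 + 8.77 = 161.68; u = 8.77/161.68 = 5.42%.
Change = 5.42% − 5.02% = +0.40 pp.

The unemployment rate changed by +0.40 percentage points.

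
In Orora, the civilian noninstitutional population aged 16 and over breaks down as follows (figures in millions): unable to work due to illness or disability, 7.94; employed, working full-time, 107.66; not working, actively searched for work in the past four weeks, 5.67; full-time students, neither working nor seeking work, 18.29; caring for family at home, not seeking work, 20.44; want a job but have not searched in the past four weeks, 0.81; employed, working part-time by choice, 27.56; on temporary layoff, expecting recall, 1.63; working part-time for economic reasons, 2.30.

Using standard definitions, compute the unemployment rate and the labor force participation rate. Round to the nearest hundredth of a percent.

Unemployment rate ≈ 5.04%; labor force participation rate ≈ 75.31%.

Employed = 107.66 + 27.56 + 2.30 = 137.52 million (anyone who worked, including part-time for economic reasons, counts as employed).
Unemployed = 5.67 + 1.63 = 7.30 million (jobless and actively searching, or on temporary layoff).
Labor force = 137.52 + 7.30 = 144.82 million.
Not in labor force = 7.94 + 18.29 + 20.44 + 0.81 = 47.48 million (those not working and not actively searching are outside the labor force — including those who want a job but have given up searching).
Civilian working-age population = 144.82 + 47.48 = 192.30 million.
Unemployment rate = 7.30 / 144.82 = 5.04%.
Labor force participation rate = 144.82 / 192.30 = 75.31%.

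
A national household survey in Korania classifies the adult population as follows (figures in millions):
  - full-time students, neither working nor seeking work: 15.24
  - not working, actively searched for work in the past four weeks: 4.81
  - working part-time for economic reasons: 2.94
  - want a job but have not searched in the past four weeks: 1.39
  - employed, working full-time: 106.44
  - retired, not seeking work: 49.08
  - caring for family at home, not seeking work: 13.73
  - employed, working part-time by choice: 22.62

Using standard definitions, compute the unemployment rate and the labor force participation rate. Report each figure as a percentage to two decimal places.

Employed = 2.94 + 106.44 + 22.62 = 132.00 million (anyone who worked, including part-time for economic reasons, counts as employed).
Unemployed = 4.81 million.
Labor force = 132.00 + 4.81 = 136.81 million.
Not in labor force = 15.24 + 1.39 + 49.08 + 13.73 = 79.44 million (those not working and not actively searching are outside the labor force — including those who want a job but have given up searching).
Civilian working-age population = 136.81 + 79.44 = 216.25 million.
Unemployment rate = 4.81 / 136.81 = 3.52%.
Labor force participation rate = 136.81 / 216.25 = 63.26%.

Unemployment rate ≈ 3.52%; labor force participation rate ≈ 63.26%.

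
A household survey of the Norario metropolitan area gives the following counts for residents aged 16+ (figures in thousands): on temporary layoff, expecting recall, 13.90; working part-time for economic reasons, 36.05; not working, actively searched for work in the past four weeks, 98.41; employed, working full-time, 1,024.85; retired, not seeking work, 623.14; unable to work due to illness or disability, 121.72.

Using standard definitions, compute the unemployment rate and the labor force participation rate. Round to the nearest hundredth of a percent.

Unemployment rate ≈ 9.57%; labor force participation rate ≈ 61.17%.

Employed = 36.05 + 1,024.85 = 1,060.90 thousand (anyone who worked, including part-time for economic reasons, counts as employed).
Unemployed = 13.90 + 98.41 = 112.31 thousand (jobless and actively searching, or on temporary layoff).
Labor force = 1,060.90 + 112.31 = 1,173.21 thousand.
Not in labor force = 623.14 + 121.72 = 744.86 thousand (those not working and not actively searching are outside the labor force).
Civilian working-age population = 1,173.21 + 744.86 = 1,918.07 thousand.
Unemployment rate = 112.31 / 1,173.21 = 9.57%.
Labor force participation rate = 1,173.21 / 1,918.07 = 61.17%.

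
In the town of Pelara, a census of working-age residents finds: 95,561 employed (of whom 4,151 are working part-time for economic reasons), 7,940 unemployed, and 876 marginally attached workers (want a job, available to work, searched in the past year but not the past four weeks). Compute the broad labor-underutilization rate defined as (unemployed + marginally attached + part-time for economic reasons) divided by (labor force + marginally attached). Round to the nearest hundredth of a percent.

Broad underutilization rate ≈ 12.42%.

Labor force = 95,561 + 7,940 = 103,501.
Numerator = 7,940 + 876 + 4,151 = 12,967.
Denominator = 103,501 + 876 = 104,377.
Broad rate = 12,967 / 104,377 = 12.42%.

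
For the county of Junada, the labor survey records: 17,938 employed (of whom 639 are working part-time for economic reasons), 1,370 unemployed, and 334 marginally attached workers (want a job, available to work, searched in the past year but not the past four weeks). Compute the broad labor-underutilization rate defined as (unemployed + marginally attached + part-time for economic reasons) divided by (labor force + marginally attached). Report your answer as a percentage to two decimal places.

Broad underutilization rate ≈ 11.93%.

Labor force = 17,938 + 1,370 = 19,308.
Numerator = 1,370 + 334 + 639 = 2,343.
Denominator = 19,308 + 334 = 19,642.
Broad rate = 2,343 / 19,642 = 11.93%.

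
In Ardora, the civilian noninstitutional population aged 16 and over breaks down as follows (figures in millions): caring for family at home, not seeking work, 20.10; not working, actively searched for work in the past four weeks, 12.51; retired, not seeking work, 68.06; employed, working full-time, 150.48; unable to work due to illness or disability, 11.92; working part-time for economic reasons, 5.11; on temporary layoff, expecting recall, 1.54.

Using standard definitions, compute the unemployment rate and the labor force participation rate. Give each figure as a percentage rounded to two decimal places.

Employed = 150.48 + 5.11 = 155.59 million (anyone who worked, including part-time for economic reasons, counts as employed).
Unemployed = 12.51 + 1.54 = 14.05 million (jobless and actively searching, or on temporary layoff).
Labor force = 155.59 + 14.05 = 169.64 million.
Not in labor force = 20.10 + 68.06 + 11.92 = 100.08 million (those not working and not actively searching are outside the labor force).
Civilian working-age population = 169.64 + 100.08 = 269.72 million.
Unemployment rate = 14.05 / 169.64 = 8.28%.
Labor force participation rate = 169.64 / 269.72 = 62.89%.

Unemployment rate ≈ 8.28%; labor force participation rate ≈ 62.89%.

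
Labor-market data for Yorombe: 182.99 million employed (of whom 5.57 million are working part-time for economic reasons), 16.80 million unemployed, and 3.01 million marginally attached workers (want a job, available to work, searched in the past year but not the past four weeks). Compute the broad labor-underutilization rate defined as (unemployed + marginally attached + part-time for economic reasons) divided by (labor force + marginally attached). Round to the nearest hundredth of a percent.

Broad underutilization rate ≈ 12.51%.

Labor force = 182.99 + 16.80 = 199.79 million.
Numerator = 16.80 + 3.01 + 5.57 = 25.38 million.
Denominator = 199.79 + 3.01 = 202.80 million.
Broad rate = 25.38 / 202.80 = 12.51%.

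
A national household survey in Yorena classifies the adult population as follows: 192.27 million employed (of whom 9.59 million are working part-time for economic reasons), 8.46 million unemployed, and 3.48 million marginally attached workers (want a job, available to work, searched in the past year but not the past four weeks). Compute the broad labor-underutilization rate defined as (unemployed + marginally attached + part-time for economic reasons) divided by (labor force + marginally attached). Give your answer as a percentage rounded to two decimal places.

Broad underutilization rate ≈ 10.54%.

Labor force = 192.27 + 8.46 = 200.73 million.
Numerator = 8.46 + 3.48 + 9.59 = 21.53 million.
Denominator = 200.73 + 3.48 = 204.21 million.
Broad rate = 21.53 / 204.21 = 10.54%.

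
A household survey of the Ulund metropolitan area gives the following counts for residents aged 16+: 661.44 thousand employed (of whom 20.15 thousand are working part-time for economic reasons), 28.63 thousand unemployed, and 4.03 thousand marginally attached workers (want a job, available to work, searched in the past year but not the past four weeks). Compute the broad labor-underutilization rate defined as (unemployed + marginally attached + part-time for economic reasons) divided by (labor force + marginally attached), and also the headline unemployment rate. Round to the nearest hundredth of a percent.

Labor force = 661.44 + 28.63 = 690.07 thousand.
Numerator = 28.63 + 4.03 + 20.15 = 52.81 thousand.
Denominator = 690.07 + 4.03 = 694.10 thousand.
Broad rate = 52.81 / 694.10 = 7.61%.
Headline unemployment rate = 28.63 / 690.07 = 4.15%.

Broad underutilization rate ≈ 7.61%; headline unemployment rate ≈ 4.15%.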